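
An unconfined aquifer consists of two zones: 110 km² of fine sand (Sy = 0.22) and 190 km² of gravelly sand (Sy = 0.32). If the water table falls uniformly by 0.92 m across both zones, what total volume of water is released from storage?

ΔV ≈ 7.82 × 10^7 m³

A₁ = 110 km² = 1.1 × 10^8 m²; A₂ = 190 km² = 1.9 × 10^8 m²
ΔV₁ = 0.22 × 1.1 × 10^8 × 0.92 = 2.226 × 10^7 m³
ΔV₂ = 0.32 × 1.9 × 10^8 × 0.92 = 5.594 × 10^7 m³
ΔV = ΔV₁ + ΔV₂ = 7.82 × 10^7 m³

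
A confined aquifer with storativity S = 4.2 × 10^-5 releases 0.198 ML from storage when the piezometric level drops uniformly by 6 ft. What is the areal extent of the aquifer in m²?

A ≈ 2.58 × 10^6 m²

Δh = 6 ft = 1.829 m
ΔV = 0.198 ML = 198 m³
A = ΔV / (S × Δh) = 198 / (4.2 × 10^-5 × 1.829) = 2.578 × 10^6 m²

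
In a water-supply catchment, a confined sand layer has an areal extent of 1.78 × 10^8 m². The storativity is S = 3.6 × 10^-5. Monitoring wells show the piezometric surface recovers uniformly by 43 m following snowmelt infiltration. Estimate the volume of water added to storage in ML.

ΔV = S × A × Δh = 3.6 × 10^-5 × 1.78 × 10^8 m² × 43 m = 2.755 × 10^5 m³
ΔV = 2.755 × 10^5 m³ = 275.5 ML

ΔV ≈ 276 ML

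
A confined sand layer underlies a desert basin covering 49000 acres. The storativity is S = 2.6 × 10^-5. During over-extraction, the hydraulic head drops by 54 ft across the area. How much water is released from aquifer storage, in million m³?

ΔV ≈ 0.0849 million m³

A = 49000 acres = 1.983 × 10^8 m²
Δh = 54 ft = 16.46 m
ΔV = S × A × Δh = 2.6 × 10^-5 × 1.983 × 10^8 m² × 16.46 m = 84860 m³
ΔV = 84860 m³ = 0.08486 million m³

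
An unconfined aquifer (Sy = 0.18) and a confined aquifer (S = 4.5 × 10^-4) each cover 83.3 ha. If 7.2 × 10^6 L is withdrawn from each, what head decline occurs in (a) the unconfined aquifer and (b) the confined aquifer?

A = 83.3 ha = 8.33 × 10^5 m²
ΔV = 7.2 × 10^6 L = 7200 m³
Unconfined: Δh_u = ΔV/(Sy·A) = 7200/(0.18 × 8.33 × 10^5) = 0.04802 m
Confined: Δh_c = ΔV/(S·A) = 7200/(4.5 × 10^-4 × 8.33 × 10^5) = 19.21 m

Δh_u ≈ 0.048 m; Δh_c ≈ 19.2 m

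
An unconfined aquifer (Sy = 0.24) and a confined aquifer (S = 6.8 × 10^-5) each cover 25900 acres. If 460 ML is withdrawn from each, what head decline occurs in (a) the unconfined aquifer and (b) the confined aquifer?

Δh_u ≈ 0.0183 m; Δh_c ≈ 64.5 m

A = 25900 acres = 1.048 × 10^8 m²
ΔV = 460 ML = 4.6 × 10^5 m³
Unconfined: Δh_u = ΔV/(Sy·A) = 4.6 × 10^5/(0.24 × 1.048 × 10^8) = 0.01829 m
Confined: Δh_c = ΔV/(S·A) = 4.6 × 10^5/(6.8 × 10^-5 × 1.048 × 10^8) = 64.54 m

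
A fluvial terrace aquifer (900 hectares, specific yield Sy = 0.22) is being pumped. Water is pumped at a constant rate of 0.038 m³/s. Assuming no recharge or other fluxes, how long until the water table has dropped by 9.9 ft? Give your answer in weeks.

A = 900 hectares = 9 × 10^6 m²
Δh = 9.9 ft = 3.018 m
ΔV = Sy × A × Δh = 0.22 × 9 × 10^6 × 3.018 = 5.975 × 10^6 m³
Q = 0.038 m³/s = 3283 m³/d
t = ΔV / Q = 5.975 × 10^6 m³ / 3283 m³/d = 1820 d
t = 1820 d ≈ 260 weeks

t ≈ 260 weeks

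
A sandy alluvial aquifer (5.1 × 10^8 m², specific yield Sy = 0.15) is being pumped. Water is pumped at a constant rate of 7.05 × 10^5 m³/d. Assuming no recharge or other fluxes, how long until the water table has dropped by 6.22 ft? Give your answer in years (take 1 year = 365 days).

Δh = 6.22 ft = 1.896 m
ΔV = Sy × A × Δh = 0.15 × 5.1 × 10^8 × 1.896 = 1.45 × 10^8 m³
t = ΔV / Q = 1.45 × 10^8 m³ / 7.05 × 10^5 m³/d = 205.7 d
t = 205.7 d ≈ 0.5636 years

t ≈ 0.564 years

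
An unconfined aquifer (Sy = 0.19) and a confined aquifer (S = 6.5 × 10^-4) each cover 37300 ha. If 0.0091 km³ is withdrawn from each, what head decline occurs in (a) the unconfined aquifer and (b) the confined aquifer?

A = 37300 ha = 3.73 × 10^8 m²
ΔV = 0.0091 km³ = 9.1 × 10^6 m³
Unconfined: Δh_u = ΔV/(Sy·A) = 9.1 × 10^6/(0.19 × 3.73 × 10^8) = 0.1284 m
Confined: Δh_c = ΔV/(S·A) = 9.1 × 10^6/(6.5 × 10^-4 × 3.73 × 10^8) = 37.53 m

Δh_u ≈ 0.128 m; Δh_c ≈ 37.5 m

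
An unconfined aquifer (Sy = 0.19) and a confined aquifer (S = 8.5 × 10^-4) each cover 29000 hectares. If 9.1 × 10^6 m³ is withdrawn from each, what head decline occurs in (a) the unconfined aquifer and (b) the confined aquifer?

A = 29000 hectares = 2.9 × 10^8 m²
Unconfined: Δh_u = ΔV/(Sy·A) = 9.1 × 10^6/(0.19 × 2.9 × 10^8) = 0.1652 m
Confined: Δh_c = ΔV/(S·A) = 9.1 × 10^6/(8.5 × 10^-4 × 2.9 × 10^8) = 36.92 m

Δh_u ≈ 0.165 m; Δh_c ≈ 36.9 m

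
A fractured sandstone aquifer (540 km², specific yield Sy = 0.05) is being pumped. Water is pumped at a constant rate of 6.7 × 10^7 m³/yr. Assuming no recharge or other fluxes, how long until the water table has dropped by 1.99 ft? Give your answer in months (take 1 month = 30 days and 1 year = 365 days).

A = 540 km² = 5.4 × 10^8 m²
Δh = 1.99 ft = 0.6066 m
ΔV = Sy × A × Δh = 0.05 × 5.4 × 10^8 × 0.6066 = 1.638 × 10^7 m³
Q = 6.7 × 10^7 m³/yr = 1.836 × 10^5 m³/d
t = ΔV / Q = 1.638 × 10^7 m³ / 1.836 × 10^5 m³/d = 89.22 d
t = 89.22 d ≈ 2.974 months

t ≈ 2.97 months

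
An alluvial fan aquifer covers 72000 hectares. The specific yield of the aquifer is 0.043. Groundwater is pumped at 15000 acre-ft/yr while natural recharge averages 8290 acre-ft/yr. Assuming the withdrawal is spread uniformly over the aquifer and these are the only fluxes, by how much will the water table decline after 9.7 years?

Δh ≈ 2.59 m

A = 72000 hectares = 7.2 × 10^8 m²
Net abstraction = 15000 − 8290 = 6710 acre-ft/yr
Q_net = 6710 acre-ft/yr = 22680 m³/d
t = 9.7 years = 3540 d
ΔV = Q × t = 22680 m³/d × 3540 d = 8.028 × 10^7 m³
Δh = ΔV / (Sy × A) = 8.028 × 10^7 / (0.043 × 7.2 × 10^8) = 2.593 m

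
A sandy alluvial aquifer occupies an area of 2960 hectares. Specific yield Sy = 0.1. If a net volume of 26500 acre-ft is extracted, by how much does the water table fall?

Δh ≈ 11 m

A = 2960 hectares = 2.96 × 10^7 m²
ΔV = 26500 acre-ft = 3.269 × 10^7 m³
Δh = ΔV / (Sy × A) = 3.269 × 10^7 m³ / (0.1 × 2.96 × 10^7 m²) = 11.04 m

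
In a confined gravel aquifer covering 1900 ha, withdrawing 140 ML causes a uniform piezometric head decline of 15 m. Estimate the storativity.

S ≈ 4.9 × 10^-4

A = 1900 ha = 1.9 × 10^7 m²
ΔV = 140 ML = 1.4 × 10^5 m³
S = ΔV / (A × Δh) = 1.4 × 10^5 m³ / (1.9 × 10^7 m² × 15 m) = 4.912 × 10^-4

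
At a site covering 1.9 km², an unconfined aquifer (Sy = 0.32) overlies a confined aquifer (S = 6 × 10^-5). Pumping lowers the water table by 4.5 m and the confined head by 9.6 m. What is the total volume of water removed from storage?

ΔV ≈ 2.74 × 10^6 m³

A = 1.9 km² = 1.9 × 10^6 m²
Unconfined: ΔV_u = Sy × A × Δh_u = 0.32 × 1.9 × 10^6 × 4.5 = 2.736 × 10^6 m³
Confined: ΔV_c = S × A × Δh_c = 6 × 10^-5 × 1.9 × 10^6 × 9.6 = 1094 m³
Total ΔV = 2.736 × 10^6 + 1094 = 2.737 × 10^6 m³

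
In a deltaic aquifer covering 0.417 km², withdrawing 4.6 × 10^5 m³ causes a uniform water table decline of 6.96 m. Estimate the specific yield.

Sy ≈ 0.16

A = 0.417 km² = 4.17 × 10^5 m²
Sy = ΔV / (A × Δh) = 4.6 × 10^5 m³ / (4.17 × 10^5 m² × 6.96 m) = 0.1585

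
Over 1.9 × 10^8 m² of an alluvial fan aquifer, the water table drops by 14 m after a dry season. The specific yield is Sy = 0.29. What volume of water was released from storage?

ΔV ≈ 7.71 × 10^8 m³

ΔV = Sy × A × Δh = 0.29 × 1.9 × 10^8 m² × 14 m = 7.714 × 10^8 m³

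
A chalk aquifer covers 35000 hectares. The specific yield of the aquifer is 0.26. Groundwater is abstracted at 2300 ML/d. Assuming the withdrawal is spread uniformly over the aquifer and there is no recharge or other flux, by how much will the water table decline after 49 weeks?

Δh ≈ 8.67 m

A = 35000 hectares = 3.5 × 10^8 m²
Q = 2300 ML/d = 2.3 × 10^6 m³/d
t = 49 weeks = 343 d
ΔV = Q × t = 2.3 × 10^6 m³/d × 343 d = 7.889 × 10^8 m³
Δh = ΔV / (Sy × A) = 7.889 × 10^8 / (0.26 × 3.5 × 10^8) = 8.669 m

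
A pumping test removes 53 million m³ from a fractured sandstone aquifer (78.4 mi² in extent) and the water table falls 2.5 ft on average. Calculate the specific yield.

Sy ≈ 0.34

A = 78.4 mi² = 2.031 × 10^8 m²
Δh = 2.5 ft = 0.762 m
ΔV = 53 million m³ = 5.3 × 10^7 m³
Sy = ΔV / (A × Δh) = 5.3 × 10^7 m³ / (2.031 × 10^8 m² × 0.762 m) = 0.3425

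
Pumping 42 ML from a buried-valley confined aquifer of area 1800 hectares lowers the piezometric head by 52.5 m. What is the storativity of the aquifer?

A = 1800 hectares = 1.8 × 10^7 m²
ΔV = 42 ML = 42000 m³
S = ΔV / (A × Δh) = 42000 m³ / (1.8 × 10^7 m² × 52.5 m) = 4.444 × 10^-5

S ≈ 4.4 × 10^-5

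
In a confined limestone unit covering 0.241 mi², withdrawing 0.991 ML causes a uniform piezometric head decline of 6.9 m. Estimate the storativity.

S ≈ 2.3 × 10^-4

A = 0.241 mi² = 6.242 × 10^5 m²
ΔV = 0.991 ML = 991 m³
S = ΔV / (A × Δh) = 991 m³ / (6.242 × 10^5 m² × 6.9 m) = 2.301 × 10^-4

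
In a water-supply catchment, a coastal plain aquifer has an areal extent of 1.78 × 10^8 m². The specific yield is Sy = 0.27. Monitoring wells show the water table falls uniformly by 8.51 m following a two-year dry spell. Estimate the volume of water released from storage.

ΔV ≈ 4.09 × 10^8 m³

ΔV = Sy × A × Δh = 0.27 × 1.78 × 10^8 m² × 8.51 m = 4.09 × 10^8 m³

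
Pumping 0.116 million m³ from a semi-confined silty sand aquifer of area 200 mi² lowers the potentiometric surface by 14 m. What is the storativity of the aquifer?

S ≈ 1.6 × 10^-5

A = 200 mi² = 5.18 × 10^8 m²
ΔV = 0.116 million m³ = 1.16 × 10^5 m³
S = ΔV / (A × Δh) = 1.16 × 10^5 m³ / (5.18 × 10^8 m² × 14 m) = 1.6 × 10^-5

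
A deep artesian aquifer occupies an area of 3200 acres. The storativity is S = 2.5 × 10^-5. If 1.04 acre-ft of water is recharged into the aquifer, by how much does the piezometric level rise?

A = 3200 acres = 1.295 × 10^7 m²
ΔV = 1.04 acre-ft = 1283 m³
Δh = ΔV / (S × A) = 1283 m³ / (2.5 × 10^-5 × 1.295 × 10^7 m²) = 3.962 m

Δh ≈ 3.96 m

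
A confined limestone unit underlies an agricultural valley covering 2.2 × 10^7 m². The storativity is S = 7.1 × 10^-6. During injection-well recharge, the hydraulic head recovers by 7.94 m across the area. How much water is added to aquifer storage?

ΔV = S × A × Δh = 7.1 × 10^-6 × 2.2 × 10^7 m² × 7.94 m = 1240 m³

ΔV ≈ 1240 m³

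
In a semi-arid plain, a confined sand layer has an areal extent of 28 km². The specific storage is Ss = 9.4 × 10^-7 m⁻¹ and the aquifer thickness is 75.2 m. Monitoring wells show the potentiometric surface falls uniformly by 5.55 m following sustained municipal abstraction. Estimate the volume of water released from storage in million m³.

ΔV ≈ 0.011 million m³

S = Ss × b = 9.4 × 10^-7 m⁻¹ × 75.2 m = 7.069 × 10^-5
A = 28 km² = 2.8 × 10^7 m²
ΔV = S × A × Δh = 7.069 × 10^-5 × 2.8 × 10^7 m² × 5.55 m = 10980 m³
ΔV = 10980 m³ = 0.01098 million m³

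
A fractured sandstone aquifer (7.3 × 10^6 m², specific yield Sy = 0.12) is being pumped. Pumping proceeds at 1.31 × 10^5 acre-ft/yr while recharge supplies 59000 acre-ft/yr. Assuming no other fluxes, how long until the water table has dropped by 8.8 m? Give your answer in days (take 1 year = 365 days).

ΔV = Sy × A × Δh = 0.12 × 7.3 × 10^6 × 8.8 = 7.709 × 10^6 m³
Net withdrawal = 1.31 × 10^5 − 59000 = 72000 acre-ft/yr = 2.433 × 10^5 m³/d
t = ΔV / Q = 7.709 × 10^6 m³ / 2.433 × 10^5 m³/d = 31.68 d

t ≈ 31.7 days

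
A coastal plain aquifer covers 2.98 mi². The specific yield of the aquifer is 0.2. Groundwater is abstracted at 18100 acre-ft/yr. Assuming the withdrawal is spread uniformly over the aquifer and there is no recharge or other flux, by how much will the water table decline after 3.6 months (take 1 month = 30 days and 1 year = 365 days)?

A = 2.98 mi² = 7.718 × 10^6 m²
Q = 18100 acre-ft/yr = 61170 m³/d
t = 3.6 months = 108 d
ΔV = Q × t = 61170 m³/d × 108 d = 6.606 × 10^6 m³
Δh = ΔV / (Sy × A) = 6.606 × 10^6 / (0.2 × 7.718 × 10^6) = 4.28 m

Δh ≈ 4.28 m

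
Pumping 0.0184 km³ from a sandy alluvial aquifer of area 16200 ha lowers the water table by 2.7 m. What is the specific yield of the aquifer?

Sy ≈ 0.042

A = 16200 ha = 1.62 × 10^8 m²
ΔV = 0.0184 km³ = 1.84 × 10^7 m³
Sy = ΔV / (A × Δh) = 1.84 × 10^7 m³ / (1.62 × 10^8 m² × 2.7 m) = 0.04207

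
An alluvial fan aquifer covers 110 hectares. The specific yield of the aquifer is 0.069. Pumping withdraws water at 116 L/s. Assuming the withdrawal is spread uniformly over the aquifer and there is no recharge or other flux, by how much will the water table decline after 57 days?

Δh ≈ 7.53 m

A = 110 hectares = 1.1 × 10^6 m²
Q = 116 L/s = 10020 m³/d
ΔV = Q × t = 10020 m³/d × 57 d = 5.713 × 10^5 m³
Δh = ΔV / (Sy × A) = 5.713 × 10^5 / (0.069 × 1.1 × 10^6) = 7.527 m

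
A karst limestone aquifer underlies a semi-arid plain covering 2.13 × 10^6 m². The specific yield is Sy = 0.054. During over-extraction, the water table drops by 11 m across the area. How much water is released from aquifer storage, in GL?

ΔV ≈ 1.27 GL

ΔV = Sy × A × Δh = 0.054 × 2.13 × 10^6 m² × 11 m = 1.265 × 10^6 m³
ΔV = 1.265 × 10^6 m³ = 1.265 GL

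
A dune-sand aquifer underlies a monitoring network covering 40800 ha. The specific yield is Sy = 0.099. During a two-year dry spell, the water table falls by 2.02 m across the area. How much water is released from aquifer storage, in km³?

A = 40800 ha = 4.08 × 10^8 m²
ΔV = Sy × A × Δh = 0.099 × 4.08 × 10^8 m² × 2.02 m = 8.159 × 10^7 m³
ΔV = 8.159 × 10^7 m³ = 0.08159 km³

ΔV ≈ 0.0816 km³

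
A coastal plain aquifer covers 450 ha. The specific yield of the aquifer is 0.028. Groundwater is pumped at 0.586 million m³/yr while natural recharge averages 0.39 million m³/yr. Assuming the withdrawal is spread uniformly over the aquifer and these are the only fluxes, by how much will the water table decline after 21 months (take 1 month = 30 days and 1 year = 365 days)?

Δh ≈ 2.68 m

A = 450 ha = 4.5 × 10^6 m²
Net abstraction = 0.586 − 0.39 = 0.196 million m³/yr
Q_net = 0.196 million m³/yr = 537 m³/d
t = 21 months = 630 d
ΔV = Q × t = 537 m³/d × 630 d = 3.383 × 10^5 m³
Δh = ΔV / (Sy × A) = 3.383 × 10^5 / (0.028 × 4.5 × 10^6) = 2.685 m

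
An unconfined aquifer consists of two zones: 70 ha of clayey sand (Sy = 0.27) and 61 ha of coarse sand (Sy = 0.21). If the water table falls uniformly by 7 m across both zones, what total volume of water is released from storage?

ΔV ≈ 2.22 × 10^6 m³

A₁ = 70 ha = 7 × 10^5 m²; A₂ = 61 ha = 6.1 × 10^5 m²
ΔV₁ = 0.27 × 7 × 10^5 × 7 = 1.323 × 10^6 m³
ΔV₂ = 0.21 × 6.1 × 10^5 × 7 = 8.967 × 10^5 m³
ΔV = ΔV₁ + ΔV₂ = 2.22 × 10^6 m³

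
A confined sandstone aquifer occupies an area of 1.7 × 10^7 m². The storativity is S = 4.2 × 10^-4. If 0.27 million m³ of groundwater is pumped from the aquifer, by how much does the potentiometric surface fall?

Δh ≈ 37.8 m

ΔV = 0.27 million m³ = 2.7 × 10^5 m³
Δh = ΔV / (S × A) = 2.7 × 10^5 m³ / (4.2 × 10^-4 × 1.7 × 10^7 m²) = 37.82 m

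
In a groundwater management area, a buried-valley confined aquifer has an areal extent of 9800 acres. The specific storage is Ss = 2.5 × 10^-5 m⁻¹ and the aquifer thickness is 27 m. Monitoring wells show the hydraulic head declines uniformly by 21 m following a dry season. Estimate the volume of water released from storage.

S = Ss × b = 2.5 × 10^-5 m⁻¹ × 27 m = 6.75 × 10^-4
A = 9800 acres = 3.966 × 10^7 m²
ΔV = S × A × Δh = 6.75 × 10^-4 × 3.966 × 10^7 m² × 21 m = 5.622 × 10^5 m³

ΔV ≈ 5.62 × 10^5 m³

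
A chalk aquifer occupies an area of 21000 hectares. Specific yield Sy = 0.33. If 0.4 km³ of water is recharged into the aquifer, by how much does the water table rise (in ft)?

Δh ≈ 18.9 ft

A = 21000 hectares = 2.1 × 10^8 m²
ΔV = 0.4 km³ = 4 × 10^8 m³
Δh = ΔV / (Sy × A) = 4 × 10^8 m³ / (0.33 × 2.1 × 10^8 m²) = 5.772 m
Δh = 5.772 m = 18.94 ft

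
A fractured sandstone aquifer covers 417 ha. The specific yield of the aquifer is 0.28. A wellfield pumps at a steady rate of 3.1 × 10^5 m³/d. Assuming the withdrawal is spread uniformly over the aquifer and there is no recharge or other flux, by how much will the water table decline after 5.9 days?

A = 417 ha = 4.17 × 10^6 m²
ΔV = Q × t = 3.1 × 10^5 m³/d × 5.9 d = 1.829 × 10^6 m³
Δh = ΔV / (Sy × A) = 1.829 × 10^6 / (0.28 × 4.17 × 10^6) = 1.566 m

Δh ≈ 1.57 m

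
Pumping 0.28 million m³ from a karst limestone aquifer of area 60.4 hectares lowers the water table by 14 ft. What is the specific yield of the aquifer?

Sy ≈ 0.11

A = 60.4 hectares = 6.04 × 10^5 m²
Δh = 14 ft = 4.267 m
ΔV = 0.28 million m³ = 2.8 × 10^5 m³
Sy = ΔV / (A × Δh) = 2.8 × 10^5 m³ / (6.04 × 10^5 m² × 4.267 m) = 0.1086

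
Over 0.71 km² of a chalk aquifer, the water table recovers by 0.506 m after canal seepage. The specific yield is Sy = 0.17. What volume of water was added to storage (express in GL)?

A = 0.71 km² = 7.1 × 10^5 m²
ΔV = Sy × A × Δh = 0.17 × 7.1 × 10^5 m² × 0.506 m = 61070 m³
ΔV = 61070 m³ = 0.06107 GL

ΔV ≈ 0.0611 GL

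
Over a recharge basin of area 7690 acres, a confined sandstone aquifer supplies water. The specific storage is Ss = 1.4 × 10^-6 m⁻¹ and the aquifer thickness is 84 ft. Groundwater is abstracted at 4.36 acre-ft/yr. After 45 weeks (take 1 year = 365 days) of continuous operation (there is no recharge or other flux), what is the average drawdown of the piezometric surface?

Δh ≈ 4.16 m

b = 84 ft = 25.6 m
S = Ss × b = 1.4 × 10^-6 m⁻¹ × 25.6 m = 3.584 × 10^-5
A = 7690 acres = 3.112 × 10^7 m²
Q = 4.36 acre-ft/yr = 14.73 m³/d
t = 45 weeks = 315 d
ΔV = Q × t = 14.73 m³/d × 315 d = 4641 m³
Δh = ΔV / (S × A) = 4641 / (3.584 × 10^-5 × 3.112 × 10^7) = 4.161 m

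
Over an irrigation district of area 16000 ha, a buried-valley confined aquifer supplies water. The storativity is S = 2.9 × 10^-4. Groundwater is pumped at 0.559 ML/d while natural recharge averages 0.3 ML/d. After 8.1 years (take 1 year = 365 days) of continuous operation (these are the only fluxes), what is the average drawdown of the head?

A = 16000 ha = 1.6 × 10^8 m²
Net abstraction = 0.559 − 0.3 = 0.259 ML/d
Q_net = 0.259 ML/d = 259 m³/d
t = 8.1 years = 2956 d
ΔV = Q × t = 259 m³/d × 2956 d = 7.657 × 10^5 m³
Δh = ΔV / (S × A) = 7.657 × 10^5 / (2.9 × 10^-4 × 1.6 × 10^8) = 16.5 m

Δh ≈ 16.5 m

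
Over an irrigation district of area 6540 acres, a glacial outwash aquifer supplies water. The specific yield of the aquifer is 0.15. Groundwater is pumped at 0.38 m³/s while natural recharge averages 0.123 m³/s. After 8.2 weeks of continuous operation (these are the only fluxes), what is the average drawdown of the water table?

Δh ≈ 0.321 m

A = 6540 acres = 2.647 × 10^7 m²
Net abstraction = 0.38 − 0.123 = 0.257 m³/s
Q_net = 0.257 m³/s = 22200 m³/d
t = 8.2 weeks = 57.4 d
ΔV = Q × t = 22200 m³/d × 57.4 d = 1.275 × 10^6 m³
Δh = ΔV / (Sy × A) = 1.275 × 10^6 / (0.15 × 2.647 × 10^7) = 0.321 m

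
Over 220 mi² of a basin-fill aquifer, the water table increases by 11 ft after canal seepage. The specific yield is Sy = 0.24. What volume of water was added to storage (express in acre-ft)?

ΔV ≈ 3.72 × 10^5 acre-ft

A = 220 mi² = 5.698 × 10^8 m²
Δh = 11 ft = 3.353 m
ΔV = Sy × A × Δh = 0.24 × 5.698 × 10^8 m² × 3.353 m = 4.585 × 10^8 m³
ΔV = 4.585 × 10^8 m³ = 3.717 × 10^5 acre-ft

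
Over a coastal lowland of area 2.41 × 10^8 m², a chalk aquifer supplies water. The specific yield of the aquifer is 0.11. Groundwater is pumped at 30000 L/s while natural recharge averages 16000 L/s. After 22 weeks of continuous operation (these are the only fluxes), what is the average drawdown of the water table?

Net abstraction = 30000 − 16000 = 14000 L/s
Q_net = 14000 L/s = 1.21 × 10^6 m³/d
t = 22 weeks = 154 d
ΔV = Q × t = 1.21 × 10^6 m³/d × 154 d = 1.863 × 10^8 m³
Δh = ΔV / (Sy × A) = 1.863 × 10^8 / (0.11 × 2.41 × 10^8) = 7.027 m

Δh ≈ 7.03 m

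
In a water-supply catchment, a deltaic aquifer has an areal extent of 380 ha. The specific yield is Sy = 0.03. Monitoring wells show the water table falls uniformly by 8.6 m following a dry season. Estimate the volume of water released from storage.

ΔV ≈ 9.8 × 10^5 m³

A = 380 ha = 3.8 × 10^6 m²
ΔV = Sy × A × Δh = 0.03 × 3.8 × 10^6 m² × 8.6 m = 9.804 × 10^5 m³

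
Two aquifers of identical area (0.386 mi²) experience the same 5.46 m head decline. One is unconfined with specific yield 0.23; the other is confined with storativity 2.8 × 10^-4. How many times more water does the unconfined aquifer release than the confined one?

A = 0.386 mi² = 9.997 × 10^5 m²
Unconfined: ΔV_u = Sy × A × Δh = 0.23 × 9.997 × 10^5 × 5.46 = 1.255 × 10^6 m³
Confined: ΔV_c = S × A × Δh = 2.8 × 10^-4 × 9.997 × 10^5 × 5.46 = 1528 m³
Ratio = ΔV_u / ΔV_c = Sy / S = 0.23 / 2.8 × 10^-4 = 821.4

ΔV_u / ΔV_c ≈ 821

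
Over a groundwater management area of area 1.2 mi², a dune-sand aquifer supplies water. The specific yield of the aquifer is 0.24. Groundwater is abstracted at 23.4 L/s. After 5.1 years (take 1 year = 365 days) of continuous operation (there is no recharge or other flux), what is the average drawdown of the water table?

A = 1.2 mi² = 3.108 × 10^6 m²
Q = 23.4 L/s = 2022 m³/d
t = 5.1 years = 1861 d
ΔV = Q × t = 2022 m³/d × 1861 d = 3.764 × 10^6 m³
Δh = ΔV / (Sy × A) = 3.764 × 10^6 / (0.24 × 3.108 × 10^6) = 5.045 m

Δh ≈ 5.05 m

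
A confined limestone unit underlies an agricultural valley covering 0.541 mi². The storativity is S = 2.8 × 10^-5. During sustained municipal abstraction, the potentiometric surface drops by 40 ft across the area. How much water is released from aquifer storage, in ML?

ΔV ≈ 0.478 ML

A = 0.541 mi² = 1.401 × 10^6 m²
Δh = 40 ft = 12.19 m
ΔV = S × A × Δh = 2.8 × 10^-5 × 1.401 × 10^6 m² × 12.19 m = 478.3 m³
ΔV = 478.3 m³ = 0.4783 ML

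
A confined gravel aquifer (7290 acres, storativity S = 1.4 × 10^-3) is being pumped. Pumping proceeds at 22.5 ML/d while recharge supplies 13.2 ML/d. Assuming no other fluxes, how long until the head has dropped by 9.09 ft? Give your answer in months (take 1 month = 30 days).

A = 7290 acres = 2.95 × 10^7 m²
Δh = 9.09 ft = 2.771 m
ΔV = S × A × Δh = 0.0014 × 2.95 × 10^7 × 2.771 = 1.144 × 10^5 m³
Net withdrawal = 22.5 − 13.2 = 9.3 ML/d = 9300 m³/d
t = ΔV / Q = 1.144 × 10^5 m³ / 9300 m³/d = 12.3 d
t = 12.3 d ≈ 0.4102 months

t ≈ 0.41 months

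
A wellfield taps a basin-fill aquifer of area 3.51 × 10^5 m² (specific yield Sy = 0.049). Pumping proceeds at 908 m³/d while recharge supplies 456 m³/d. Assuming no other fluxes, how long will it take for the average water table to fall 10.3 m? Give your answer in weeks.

t ≈ 56 weeks

ΔV = Sy × A × Δh = 0.049 × 3.51 × 10^5 × 10.3 = 1.771 × 10^5 m³
Net withdrawal = 908 − 456 = 452 m³/d
t = ΔV / Q = 1.771 × 10^5 m³ / 452 m³/d = 391.9 d
t = 391.9 d ≈ 55.99 weeks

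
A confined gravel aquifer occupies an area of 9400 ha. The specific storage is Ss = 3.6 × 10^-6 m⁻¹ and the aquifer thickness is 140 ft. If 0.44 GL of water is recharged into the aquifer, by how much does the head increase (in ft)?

Δh ≈ 100 ft

b = 140 ft = 42.67 m
S = Ss × b = 3.6 × 10^-6 m⁻¹ × 42.67 m = 1.536 × 10^-4
A = 9400 ha = 9.4 × 10^7 m²
ΔV = 0.44 GL = 4.4 × 10^5 m³
Δh = ΔV / (S × A) = 4.4 × 10^5 m³ / (1.536 × 10^-4 × 9.4 × 10^7 m²) = 30.47 m
Δh = 30.47 m = 99.97 ft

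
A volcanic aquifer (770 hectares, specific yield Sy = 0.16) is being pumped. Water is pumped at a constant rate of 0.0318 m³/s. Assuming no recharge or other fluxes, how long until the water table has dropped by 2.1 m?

t ≈ 942 days

A = 770 hectares = 7.7 × 10^6 m²
ΔV = Sy × A × Δh = 0.16 × 7.7 × 10^6 × 2.1 = 2.587 × 10^6 m³
Q = 0.0318 m³/s = 2748 m³/d
t = ΔV / Q = 2.587 × 10^6 m³ / 2748 m³/d = 941.6 d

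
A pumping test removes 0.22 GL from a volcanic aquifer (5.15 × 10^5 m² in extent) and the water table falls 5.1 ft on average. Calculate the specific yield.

Δh = 5.1 ft = 1.554 m
ΔV = 0.22 GL = 2.2 × 10^5 m³
Sy = ΔV / (A × Δh) = 2.2 × 10^5 m³ / (5.15 × 10^5 m² × 1.554 m) = 0.2748

Sy ≈ 0.27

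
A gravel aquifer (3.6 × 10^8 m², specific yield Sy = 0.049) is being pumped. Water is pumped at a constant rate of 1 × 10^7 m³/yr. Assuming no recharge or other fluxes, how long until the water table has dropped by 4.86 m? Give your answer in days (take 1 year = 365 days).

ΔV = Sy × A × Δh = 0.049 × 3.6 × 10^8 × 4.86 = 8.573 × 10^7 m³
Q = 1 × 10^7 m³/yr = 27400 m³/d
t = ΔV / Q = 8.573 × 10^7 m³ / 27400 m³/d = 3129 d

t ≈ 3130 days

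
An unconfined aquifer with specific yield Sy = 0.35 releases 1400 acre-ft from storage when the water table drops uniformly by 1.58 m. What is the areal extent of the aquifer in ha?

ΔV = 1400 acre-ft = 1.727 × 10^6 m³
A = ΔV / (Sy × Δh) = 1.727 × 10^6 / (0.35 × 1.58) = 3.123 × 10^6 m²
A = 3.123 × 10^6 m² = 312.3 ha

A ≈ 312 ha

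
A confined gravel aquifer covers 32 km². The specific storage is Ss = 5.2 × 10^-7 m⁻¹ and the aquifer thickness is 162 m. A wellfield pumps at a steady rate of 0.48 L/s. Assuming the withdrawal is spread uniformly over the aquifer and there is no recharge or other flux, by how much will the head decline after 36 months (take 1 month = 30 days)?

S = Ss × b = 5.2 × 10^-7 m⁻¹ × 162 m = 8.424 × 10^-5
A = 32 km² = 3.2 × 10^7 m²
Q = 0.48 L/s = 41.47 m³/d
t = 36 months = 1080 d
ΔV = Q × t = 41.47 m³/d × 1080 d = 44790 m³
Δh = ΔV / (S × A) = 44790 / (8.424 × 10^-5 × 3.2 × 10^7) = 16.62 m

Δh ≈ 16.6 m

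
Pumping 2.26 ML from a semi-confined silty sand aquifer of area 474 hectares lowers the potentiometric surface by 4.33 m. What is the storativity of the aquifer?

S ≈ 1.1 × 10^-4

A = 474 hectares = 4.74 × 10^6 m²
ΔV = 2.26 ML = 2260 m³
S = ΔV / (A × Δh) = 2260 m³ / (4.74 × 10^6 m² × 4.33 m) = 1.101 × 10^-4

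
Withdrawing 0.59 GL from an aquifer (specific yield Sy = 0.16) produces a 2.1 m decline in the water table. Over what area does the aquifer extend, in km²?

A ≈ 1.76 km²

ΔV = 0.59 GL = 5.9 × 10^5 m³
A = ΔV / (Sy × Δh) = 5.9 × 10^5 / (0.16 × 2.1) = 1.756 × 10^6 m²
A = 1.756 × 10^6 m² = 1.756 km²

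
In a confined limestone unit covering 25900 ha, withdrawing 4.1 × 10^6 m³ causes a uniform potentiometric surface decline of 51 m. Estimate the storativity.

S ≈ 3.1 × 10^-4

A = 25900 ha = 2.59 × 10^8 m²
S = ΔV / (A × Δh) = 4.1 × 10^6 m³ / (2.59 × 10^8 m² × 51 m) = 3.104 × 10^-4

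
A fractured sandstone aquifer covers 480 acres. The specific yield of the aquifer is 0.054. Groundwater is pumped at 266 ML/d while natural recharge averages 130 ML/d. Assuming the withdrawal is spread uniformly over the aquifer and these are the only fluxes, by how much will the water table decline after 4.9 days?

Δh ≈ 6.35 m

A = 480 acres = 1.942 × 10^6 m²
Net abstraction = 266 − 130 = 136 ML/d
Q_net = 136 ML/d = 1.36 × 10^5 m³/d
ΔV = Q × t = 1.36 × 10^5 m³/d × 4.9 d = 6.664 × 10^5 m³
Δh = ΔV / (Sy × A) = 6.664 × 10^5 / (0.054 × 1.942 × 10^6) = 6.353 m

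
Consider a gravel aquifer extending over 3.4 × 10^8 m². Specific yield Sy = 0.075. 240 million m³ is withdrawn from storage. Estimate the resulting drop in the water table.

Δh ≈ 9.41 m

ΔV = 240 million m³ = 2.4 × 10^8 m³
Δh = ΔV / (Sy × A) = 2.4 × 10^8 m³ / (0.075 × 3.4 × 10^8 m²) = 9.412 m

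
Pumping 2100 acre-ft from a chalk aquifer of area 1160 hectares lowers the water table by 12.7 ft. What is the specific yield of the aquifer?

Sy ≈ 0.058

A = 1160 hectares = 1.16 × 10^7 m²
Δh = 12.7 ft = 3.871 m
ΔV = 2100 acre-ft = 2.59 × 10^6 m³
Sy = ΔV / (A × Δh) = 2.59 × 10^6 m³ / (1.16 × 10^7 m² × 3.871 m) = 0.05769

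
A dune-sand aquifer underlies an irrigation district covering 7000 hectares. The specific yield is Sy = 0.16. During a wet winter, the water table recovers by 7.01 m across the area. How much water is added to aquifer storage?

ΔV ≈ 7.85 × 10^7 m³

A = 7000 hectares = 7 × 10^7 m²
ΔV = Sy × A × Δh = 0.16 × 7 × 10^7 m² × 7.01 m = 7.851 × 10^7 m³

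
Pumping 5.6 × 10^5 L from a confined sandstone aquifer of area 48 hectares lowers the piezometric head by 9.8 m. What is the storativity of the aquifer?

A = 48 hectares = 4.8 × 10^5 m²
ΔV = 5.6 × 10^5 L = 560 m³
S = ΔV / (A × Δh) = 560 m³ / (4.8 × 10^5 m² × 9.8 m) = 1.19 × 10^-4

S ≈ 1.2 × 10^-4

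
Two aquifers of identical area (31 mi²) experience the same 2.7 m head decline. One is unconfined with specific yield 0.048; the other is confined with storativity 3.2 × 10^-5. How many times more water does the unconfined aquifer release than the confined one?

A = 31 mi² = 8.029 × 10^7 m²
Unconfined: ΔV_u = Sy × A × Δh = 0.048 × 8.029 × 10^7 × 2.7 = 1.041 × 10^7 m³
Confined: ΔV_c = S × A × Δh = 3.2 × 10^-5 × 8.029 × 10^7 × 2.7 = 6937 m³
Ratio = ΔV_u / ΔV_c = Sy / S = 0.048 / 3.2 × 10^-5 = 1500

ΔV_u / ΔV_c ≈ 1500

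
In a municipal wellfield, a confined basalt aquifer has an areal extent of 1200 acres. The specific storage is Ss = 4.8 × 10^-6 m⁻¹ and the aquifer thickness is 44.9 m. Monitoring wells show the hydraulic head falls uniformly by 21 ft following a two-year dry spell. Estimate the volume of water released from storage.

S = Ss × b = 4.8 × 10^-6 m⁻¹ × 44.9 m = 2.155 × 10^-4
A = 1200 acres = 4.856 × 10^6 m²
Δh = 21 ft = 6.401 m
ΔV = S × A × Δh = 2.155 × 10^-4 × 4.856 × 10^6 m² × 6.401 m = 6699 m³

ΔV ≈ 6700 m³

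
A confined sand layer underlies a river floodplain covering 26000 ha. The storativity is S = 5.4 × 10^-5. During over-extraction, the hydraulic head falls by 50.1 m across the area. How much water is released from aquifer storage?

A = 26000 ha = 2.6 × 10^8 m²
ΔV = S × A × Δh = 5.4 × 10^-5 × 2.6 × 10^8 m² × 50.1 m = 7.034 × 10^5 m³

ΔV ≈ 7.03 × 10^5 m³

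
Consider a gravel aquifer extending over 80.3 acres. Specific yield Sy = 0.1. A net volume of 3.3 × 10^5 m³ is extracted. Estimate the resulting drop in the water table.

Δh ≈ 10.2 m

A = 80.3 acres = 3.25 × 10^5 m²
Δh = ΔV / (Sy × A) = 3.3 × 10^5 m³ / (0.1 × 3.25 × 10^5 m²) = 10.16 m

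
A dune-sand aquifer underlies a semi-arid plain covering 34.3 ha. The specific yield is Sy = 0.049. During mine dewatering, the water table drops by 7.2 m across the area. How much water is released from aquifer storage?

A = 34.3 ha = 3.43 × 10^5 m²
ΔV = Sy × A × Δh = 0.049 × 3.43 × 10^5 m² × 7.2 m = 1.21 × 10^5 m³

ΔV ≈ 1.21 × 10^5 m³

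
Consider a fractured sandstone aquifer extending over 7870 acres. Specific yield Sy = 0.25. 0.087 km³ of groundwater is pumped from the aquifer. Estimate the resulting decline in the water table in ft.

Δh ≈ 35.8 ft

A = 7870 acres = 3.185 × 10^7 m²
ΔV = 0.087 km³ = 8.7 × 10^7 m³
Δh = ΔV / (Sy × A) = 8.7 × 10^7 m³ / (0.25 × 3.185 × 10^7 m²) = 10.93 m
Δh = 10.93 m = 35.85 ft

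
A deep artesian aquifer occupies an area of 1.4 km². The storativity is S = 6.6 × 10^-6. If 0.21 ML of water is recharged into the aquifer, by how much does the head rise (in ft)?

Δh ≈ 74.6 ft

A = 1.4 km² = 1.4 × 10^6 m²
ΔV = 0.21 ML = 210 m³
Δh = ΔV / (S × A) = 210 m³ / (6.6 × 10^-6 × 1.4 × 10^6 m²) = 22.73 m
Δh = 22.73 m = 74.56 ft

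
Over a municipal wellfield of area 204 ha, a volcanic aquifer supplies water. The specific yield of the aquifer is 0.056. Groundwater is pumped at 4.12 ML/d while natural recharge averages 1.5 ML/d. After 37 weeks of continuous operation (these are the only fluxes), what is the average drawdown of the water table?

A = 204 ha = 2.04 × 10^6 m²
Net abstraction = 4.12 − 1.5 = 2.62 ML/d
Q_net = 2.62 ML/d = 2620 m³/d
t = 37 weeks = 259 d
ΔV = Q × t = 2620 m³/d × 259 d = 6.786 × 10^5 m³
Δh = ΔV / (Sy × A) = 6.786 × 10^5 / (0.056 × 2.04 × 10^6) = 5.94 m

Δh ≈ 5.94 m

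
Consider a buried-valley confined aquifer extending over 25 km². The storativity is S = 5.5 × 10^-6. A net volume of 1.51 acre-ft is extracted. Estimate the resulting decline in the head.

A = 25 km² = 2.5 × 10^7 m²
ΔV = 1.51 acre-ft = 1863 m³
Δh = ΔV / (S × A) = 1863 m³ / (5.5 × 10^-6 × 2.5 × 10^7 m²) = 13.55 m

Δh ≈ 13.5 m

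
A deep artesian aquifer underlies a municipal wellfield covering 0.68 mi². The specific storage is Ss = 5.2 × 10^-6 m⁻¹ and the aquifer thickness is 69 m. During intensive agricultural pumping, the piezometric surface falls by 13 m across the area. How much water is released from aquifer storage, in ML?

ΔV ≈ 8.21 ML

S = Ss × b = 5.2 × 10^-6 m⁻¹ × 69 m = 3.588 × 10^-4
A = 0.68 mi² = 1.761 × 10^6 m²
ΔV = S × A × Δh = 3.588 × 10^-4 × 1.761 × 10^6 m² × 13 m = 8215 m³
ΔV = 8215 m³ = 8.215 ML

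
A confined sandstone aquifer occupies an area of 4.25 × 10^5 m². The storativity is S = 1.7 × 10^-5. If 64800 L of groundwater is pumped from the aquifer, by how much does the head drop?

ΔV = 64800 L = 64.8 m³
Δh = ΔV / (S × A) = 64.8 m³ / (1.7 × 10^-5 × 4.25 × 10^5 m²) = 8.969 m

Δh ≈ 8.97 m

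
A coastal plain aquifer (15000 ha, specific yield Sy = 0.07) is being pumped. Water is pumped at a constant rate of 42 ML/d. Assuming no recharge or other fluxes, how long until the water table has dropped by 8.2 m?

A = 15000 ha = 1.5 × 10^8 m²
ΔV = Sy × A × Δh = 0.07 × 1.5 × 10^8 × 8.2 = 8.61 × 10^7 m³
Q = 42 ML/d = 42000 m³/d
t = ΔV / Q = 8.61 × 10^7 m³ / 42000 m³/d = 2050 d

t ≈ 2050 days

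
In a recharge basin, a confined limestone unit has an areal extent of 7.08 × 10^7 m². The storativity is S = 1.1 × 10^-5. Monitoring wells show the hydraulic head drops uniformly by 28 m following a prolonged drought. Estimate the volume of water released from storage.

ΔV = S × A × Δh = 1.1 × 10^-5 × 7.08 × 10^7 m² × 28 m = 21810 m³

ΔV ≈ 21800 m³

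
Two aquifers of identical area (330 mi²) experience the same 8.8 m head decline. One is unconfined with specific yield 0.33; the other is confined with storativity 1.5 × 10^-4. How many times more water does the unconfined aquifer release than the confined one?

A = 330 mi² = 8.547 × 10^8 m²
Unconfined: ΔV_u = Sy × A × Δh = 0.33 × 8.547 × 10^8 × 8.8 = 2.482 × 10^9 m³
Confined: ΔV_c = S × A × Δh = 1.5 × 10^-4 × 8.547 × 10^8 × 8.8 = 1.128 × 10^6 m³
Ratio = ΔV_u / ΔV_c = Sy / S = 0.33 / 1.5 × 10^-4 = 2200

ΔV_u / ΔV_c ≈ 2200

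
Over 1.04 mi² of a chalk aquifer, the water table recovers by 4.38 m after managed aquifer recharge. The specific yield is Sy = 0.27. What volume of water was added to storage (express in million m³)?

ΔV ≈ 3.19 million m³

A = 1.04 mi² = 2.694 × 10^6 m²
ΔV = Sy × A × Δh = 0.27 × 2.694 × 10^6 m² × 4.38 m = 3.185 × 10^6 m³
ΔV = 3.185 × 10^6 m³ = 3.185 million m³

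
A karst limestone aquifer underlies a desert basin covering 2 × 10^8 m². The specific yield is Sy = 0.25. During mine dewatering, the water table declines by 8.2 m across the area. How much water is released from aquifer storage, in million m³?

ΔV ≈ 410 million m³

ΔV = Sy × A × Δh = 0.25 × 2 × 10^8 m² × 8.2 m = 4.1 × 10^8 m³
ΔV = 4.1 × 10^8 m³ = 410 million m³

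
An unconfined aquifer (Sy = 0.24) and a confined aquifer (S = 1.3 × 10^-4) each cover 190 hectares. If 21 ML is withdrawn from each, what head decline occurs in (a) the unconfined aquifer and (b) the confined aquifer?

A = 190 hectares = 1.9 × 10^6 m²
ΔV = 21 ML = 21000 m³
Unconfined: Δh_u = ΔV/(Sy·A) = 21000/(0.24 × 1.9 × 10^6) = 0.04605 m
Confined: Δh_c = ΔV/(S·A) = 21000/(1.3 × 10^-4 × 1.9 × 10^6) = 85.02 m

Δh_u ≈ 0.0461 m; Δh_c ≈ 85 m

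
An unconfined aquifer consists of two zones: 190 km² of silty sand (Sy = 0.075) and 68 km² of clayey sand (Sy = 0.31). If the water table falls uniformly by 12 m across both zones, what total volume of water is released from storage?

A₁ = 190 km² = 1.9 × 10^8 m²; A₂ = 68 km² = 6.8 × 10^7 m²
ΔV₁ = 0.075 × 1.9 × 10^8 × 12 = 1.71 × 10^8 m³
ΔV₂ = 0.31 × 6.8 × 10^7 × 12 = 2.53 × 10^8 m³
ΔV = ΔV₁ + ΔV₂ = 4.24 × 10^8 m³

ΔV ≈ 4.24 × 10^8 m³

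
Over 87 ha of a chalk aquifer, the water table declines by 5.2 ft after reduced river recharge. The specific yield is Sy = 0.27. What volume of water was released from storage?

A = 87 ha = 8.7 × 10^5 m²
Δh = 5.2 ft = 1.585 m
ΔV = Sy × A × Δh = 0.27 × 8.7 × 10^5 m² × 1.585 m = 3.723 × 10^5 m³

ΔV ≈ 3.72 × 10^5 m³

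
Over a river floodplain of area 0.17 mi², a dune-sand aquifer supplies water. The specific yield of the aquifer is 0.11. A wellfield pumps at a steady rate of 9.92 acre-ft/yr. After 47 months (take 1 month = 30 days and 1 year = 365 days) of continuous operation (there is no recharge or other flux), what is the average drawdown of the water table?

Δh ≈ 0.976 m

A = 0.17 mi² = 4.403 × 10^5 m²
Q = 9.92 acre-ft/yr = 33.52 m³/d
t = 47 months = 1410 d
ΔV = Q × t = 33.52 m³/d × 1410 d = 47270 m³
Δh = ΔV / (Sy × A) = 47270 / (0.11 × 4.403 × 10^5) = 0.976 m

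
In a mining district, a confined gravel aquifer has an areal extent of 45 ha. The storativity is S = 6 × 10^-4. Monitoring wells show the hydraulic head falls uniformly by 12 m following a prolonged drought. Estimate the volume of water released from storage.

ΔV ≈ 3240 m³

A = 45 ha = 4.5 × 10^5 m²
ΔV = S × A × Δh = 6 × 10^-4 × 4.5 × 10^5 m² × 12 m = 3240 m³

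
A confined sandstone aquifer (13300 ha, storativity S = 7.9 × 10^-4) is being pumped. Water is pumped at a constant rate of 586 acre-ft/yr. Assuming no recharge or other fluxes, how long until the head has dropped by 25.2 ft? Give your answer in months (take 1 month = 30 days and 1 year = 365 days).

t ≈ 13.6 months

A = 13300 ha = 1.33 × 10^8 m²
Δh = 25.2 ft = 7.681 m
ΔV = S × A × Δh = 7.9 × 10^-4 × 1.33 × 10^8 × 7.681 = 8.07 × 10^5 m³
Q = 586 acre-ft/yr = 1980 m³/d
t = ΔV / Q = 8.07 × 10^5 m³ / 1980 m³/d = 407.5 d
t = 407.5 d ≈ 13.58 months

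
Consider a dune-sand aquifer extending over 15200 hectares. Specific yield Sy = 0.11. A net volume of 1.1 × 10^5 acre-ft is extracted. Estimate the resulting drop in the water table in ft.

Δh ≈ 26.6 ft

A = 15200 hectares = 1.52 × 10^8 m²
ΔV = 1.1 × 10^5 acre-ft = 1.357 × 10^8 m³
Δh = ΔV / (Sy × A) = 1.357 × 10^8 m³ / (0.11 × 1.52 × 10^8 m²) = 8.115 m
Δh = 8.115 m = 26.62 ft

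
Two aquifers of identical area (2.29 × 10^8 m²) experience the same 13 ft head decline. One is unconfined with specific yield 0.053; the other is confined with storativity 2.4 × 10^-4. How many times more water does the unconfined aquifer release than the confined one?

ΔV_u / ΔV_c ≈ 221

Δh = 13 ft = 3.962 m
Unconfined: ΔV_u = Sy × A × Δh = 0.053 × 2.29 × 10^8 × 3.962 = 4.809 × 10^7 m³
Confined: ΔV_c = S × A × Δh = 2.4 × 10^-4 × 2.29 × 10^8 × 3.962 = 2.178 × 10^5 m³
Ratio = ΔV_u / ΔV_c = Sy / S = 0.053 / 2.4 × 10^-4 = 220.8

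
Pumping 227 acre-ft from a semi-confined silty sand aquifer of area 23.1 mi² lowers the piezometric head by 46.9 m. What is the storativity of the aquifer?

S ≈ 1 × 10^-4

A = 23.1 mi² = 5.983 × 10^7 m²
ΔV = 227 acre-ft = 2.8 × 10^5 m³
S = ΔV / (A × Δh) = 2.8 × 10^5 m³ / (5.983 × 10^7 m² × 46.9 m) = 9.979 × 10^-5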